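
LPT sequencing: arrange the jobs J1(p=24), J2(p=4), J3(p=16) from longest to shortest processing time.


LPT: sort by longest processing time first
  J1: p=24
  J3: p=16
  J2: p=4
Order: J1 → J3 → J2


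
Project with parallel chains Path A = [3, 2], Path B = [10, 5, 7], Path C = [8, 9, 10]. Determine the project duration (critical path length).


Path A: 3 + 2 = 5
Path B: 10 + 5 + 7 = 22
Path C: 8 + 9 + 10 = 27
Critical path = longest = max(5, 22, 27)
= 27 (Path C)


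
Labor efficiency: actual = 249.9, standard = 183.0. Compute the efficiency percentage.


Efficiency = (actual / standard) × 100
= (249.9 / 183.0) × 100
= 136.6%


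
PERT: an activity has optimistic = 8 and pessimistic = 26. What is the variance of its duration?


σ² = ((p - o) / 6)² = (p - o)² / 36
= (26 - 8)² / 36
= 18² / 36
= 324 / 36
= 9.0000


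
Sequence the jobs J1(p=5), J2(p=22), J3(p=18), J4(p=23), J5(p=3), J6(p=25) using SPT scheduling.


SPT: sort by shortest processing time
  J5: p=3
  J1: p=5
  J3: p=18
  J2: p=22
  J4: p=23
  J6: p=25
Order: J5 → J1 → J3 → J2 → J4 → J6


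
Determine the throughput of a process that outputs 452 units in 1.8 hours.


Throughput = units / time
= 452 / 1.8
= 251.1 units/hour


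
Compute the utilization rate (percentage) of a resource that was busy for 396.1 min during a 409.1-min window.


Utilization = busy / total × 100
= 396.1 / 409.1 × 100
= 96.8%


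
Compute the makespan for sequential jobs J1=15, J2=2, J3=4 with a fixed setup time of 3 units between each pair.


Makespan = Σ processing + (n-1) × setup
= (15 + 2 + 4) + (3-1)×3
= 21 + 6
= 27 time units


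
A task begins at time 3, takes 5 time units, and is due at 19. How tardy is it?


Completion = start + processing = 3 + 5 = 8
Tardiness = max(0, C - d) = max(0, 8 - 19)
= max(0, -11)
= 0


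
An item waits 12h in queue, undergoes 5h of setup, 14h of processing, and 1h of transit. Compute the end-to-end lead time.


Lead time = queue + setup + processing + transit
= 12 + 5 + 14 + 1
= 32 hours


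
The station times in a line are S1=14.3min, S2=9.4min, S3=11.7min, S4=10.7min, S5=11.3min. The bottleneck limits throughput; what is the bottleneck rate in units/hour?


Bottleneck = longest station time
Station times: [14.3, 9.4, 11.7, 10.7, 11.3]
Max = 14.3 min
Rate = 60 / 14.3
= 4.20 units/hour (bottleneck: 14.3min)


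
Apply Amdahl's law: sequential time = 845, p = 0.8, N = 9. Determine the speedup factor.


Amdahl's law: T_p = T × ((1-p) + p/N)
= 845 × ((1-0.8) + 0.8/9)
= 845 × (0.20 + 0.0889)
= 845 × 0.2889
= 244.11
Speedup = 845/244.11
= 3.46×


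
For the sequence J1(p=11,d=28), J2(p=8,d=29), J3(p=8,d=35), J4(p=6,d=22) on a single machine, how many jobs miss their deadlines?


Completion vs due date:
  J1: C=11, d=28 → on time
  J2: C=19, d=29 → on time
  J3: C=27, d=35 → on time
  J4: C=33, d=22 → TARDY
Tardy jobs: J4
Count = 1


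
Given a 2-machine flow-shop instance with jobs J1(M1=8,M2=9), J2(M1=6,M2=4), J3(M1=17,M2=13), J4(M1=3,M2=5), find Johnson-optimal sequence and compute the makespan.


Johnson's rule:
Group 1 (M1≤M2, sort by M1): ['J4', 'J1']
Group 2 (M1>M2, sort desc M2): ['J3', 'J2']
Sequence: J4 → J1 → J3 → J2
Makespan calculation:
  J4: M1 done=3, M2 done=8
  J1: M1 done=11, M2 done=20
  J3: M1 done=28, M2 done=41
  J2: M1 done=34, M2 done=45
= Sequence: J4 → J1 → J3 → J2, Makespan: 45


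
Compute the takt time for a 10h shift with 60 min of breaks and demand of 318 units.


Available = 10×60 - 60 = 540 min
Takt time = 540 / 318
= 1.70 min/unit


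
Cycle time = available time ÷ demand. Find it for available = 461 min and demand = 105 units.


Cycle time = available time / demand
= 461 / 105
= 4.39 min/unit


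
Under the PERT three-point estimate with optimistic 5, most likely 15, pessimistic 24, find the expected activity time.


te = (o + 4m + p) / 6
= (5 + 4×15 + 24) / 6
= (5 + 60 + 24) / 6
= 89 / 6
= 14.83


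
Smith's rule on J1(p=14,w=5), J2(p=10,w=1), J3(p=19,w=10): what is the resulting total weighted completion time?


WSPT order (by p/w): J3 → J1 → J2
  J3: C=19, w·C=10×19=190
  J1: C=33, w·C=5×33=165
  J2: C=43, w·C=1×43=43
Σ w·C = 398
= 398


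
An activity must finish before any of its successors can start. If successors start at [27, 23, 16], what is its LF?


LF = min of all successor start times
Successors start at: [27, 23, 16]
LF = min(27, 23, 16)
= 16


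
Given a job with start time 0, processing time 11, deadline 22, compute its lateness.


Completion = 0 + 11 = 11
Lateness = C - d = 11 - 22
= -11


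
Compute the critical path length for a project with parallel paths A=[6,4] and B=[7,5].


Path A: 6 + 4 = 10
Path B: 7 + 5 = 12
Critical path = longest = max(10, 12)
= 12 (Path B)


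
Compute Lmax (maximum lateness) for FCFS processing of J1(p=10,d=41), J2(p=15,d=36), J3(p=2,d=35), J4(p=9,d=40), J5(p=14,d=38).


Lateness per job (L = C - d):
  J1: C=10, d=41, L=-31
  J2: C=25, d=36, L=-11
  J3: C=27, d=35, L=-8
  J4: C=36, d=40, L=-4
  J5: C=50, d=38, L=12
Lmax = max(-31, -11, -8, -4, 12)
= 12


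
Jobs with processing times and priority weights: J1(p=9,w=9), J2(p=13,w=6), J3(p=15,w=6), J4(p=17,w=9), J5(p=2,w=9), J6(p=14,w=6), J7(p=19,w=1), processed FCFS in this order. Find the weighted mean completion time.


Completion times:
  J1: C=9, w×C=9×9=81
  J2: C=22, w×C=6×22=132
  J3: C=37, w×C=6×37=222
  J4: C=54, w×C=9×54=486
  J5: C=56, w×C=9×56=504
  J6: C=70, w×C=6×70=420
  J7: C=89, w×C=1×89=89
Sum w×C = 1934
Sum w = 46
Weighted avg = 1934/46
= 42.04


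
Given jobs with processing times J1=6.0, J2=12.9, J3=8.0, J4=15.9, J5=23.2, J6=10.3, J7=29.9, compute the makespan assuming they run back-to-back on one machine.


Sequential makespan: sum all processing times
= 6.0 + 12.9 + 8.0 + 15.9 + 23.2 + 10.3 + 29.9
= 106.2 time units


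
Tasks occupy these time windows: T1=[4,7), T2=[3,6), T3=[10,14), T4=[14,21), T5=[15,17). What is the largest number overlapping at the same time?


Check each time point for overlaps:
  t=4: 2 tasks active (T1, T2)
Max concurrent = 2


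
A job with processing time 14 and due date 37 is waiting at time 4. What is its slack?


Slack = due - current_time - processing
= 37 - 4 - 14
= 19


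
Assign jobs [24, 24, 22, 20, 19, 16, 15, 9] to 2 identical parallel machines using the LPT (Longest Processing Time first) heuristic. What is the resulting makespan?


Jobs (LPT sorted): [24, 24, 22, 20, 19, 16, 15, 9]
Machines: 2
  J=24 → Machine 1 (load: 0+24=24)
  J=24 → Machine 2 (load: 0+24=24)
  J=22 → Machine 1 (load: 24+22=46)
  J=20 → Machine 2 (load: 24+20=44)
  J=19 → Machine 2 (load: 44+19=63)
  J=16 → Machine 1 (load: 46+16=62)
  J=15 → Machine 1 (load: 62+15=77)
  J=9 → Machine 2 (load: 63+9=72)
Machine loads: [77, 72]
Makespan = max = 77 time units


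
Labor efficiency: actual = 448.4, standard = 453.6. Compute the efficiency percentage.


Efficiency = (actual / standard) × 100
= (448.4 / 453.6) × 100
= 98.9%


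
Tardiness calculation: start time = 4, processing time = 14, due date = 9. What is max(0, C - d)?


Completion = start + processing = 4 + 14 = 18
Tardiness = max(0, C - d) = max(0, 18 - 9)
= max(0, 9)
= 9


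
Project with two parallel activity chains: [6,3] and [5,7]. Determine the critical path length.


Path A: 6 + 3 = 9
Path B: 5 + 7 = 12
Critical path = longest = max(9, 12)
= 12 (Path B)


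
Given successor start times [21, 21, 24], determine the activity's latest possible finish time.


LF = min of all successor start times
Successors start at: [21, 21, 24]
LF = min(21, 21, 24)
= 21


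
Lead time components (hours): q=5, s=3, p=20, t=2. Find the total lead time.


Lead time = queue + setup + processing + transit
= 5 + 3 + 20 + 2
= 30 hours


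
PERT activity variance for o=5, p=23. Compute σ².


σ² = ((p - o) / 6)² = (p - o)² / 36
= (23 - 5)² / 36
= 18² / 36
= 324 / 36
= 9.0000


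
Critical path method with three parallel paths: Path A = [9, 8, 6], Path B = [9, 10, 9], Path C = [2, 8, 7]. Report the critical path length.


Path A: 9 + 8 + 6 = 23
Path B: 9 + 10 + 9 = 28
Path C: 2 + 8 + 7 = 17
Critical path = longest = max(23, 28, 17)
= 28 (Path B)


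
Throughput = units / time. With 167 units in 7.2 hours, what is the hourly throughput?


Throughput = units / time
= 167 / 7.2
= 23.2 units/hour


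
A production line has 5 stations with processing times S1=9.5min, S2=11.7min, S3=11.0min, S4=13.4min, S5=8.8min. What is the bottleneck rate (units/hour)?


Bottleneck = longest station time
Station times: [9.5, 11.7, 11.0, 13.4, 8.8]
Max = 13.4 min
Rate = 60 / 13.4
= 4.48 units/hour (bottleneck: 13.4min)


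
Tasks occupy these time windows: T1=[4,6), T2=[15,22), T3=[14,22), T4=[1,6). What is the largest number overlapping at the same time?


Check each time point for overlaps:
  t=4: 2 tasks active (T1, T4)
Max concurrent = 2


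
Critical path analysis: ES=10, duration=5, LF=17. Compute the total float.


EF = ES + duration = 10 + 5 = 15
LS = LF - duration = 17 - 5 = 12
Total Float = LF - EF = 17 - 15
(or LS - ES = 12 - 10)
= 2


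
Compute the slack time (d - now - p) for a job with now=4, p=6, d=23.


Slack = due - current_time - processing
= 23 - 4 - 6
= 13


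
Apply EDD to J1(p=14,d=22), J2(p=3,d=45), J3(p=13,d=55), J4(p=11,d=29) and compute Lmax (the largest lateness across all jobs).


EDD order: J1 → J4 → J2 → J3
Completion and lateness:
  J1: C=14, d=22, L=14-22=-8
  J4: C=25, d=29, L=25-29=-4
  J2: C=28, d=45, L=28-45=-17
  J3: C=41, d=55, L=41-55=-14
Lmax = max(-8, -4, -17, -14)
= -4


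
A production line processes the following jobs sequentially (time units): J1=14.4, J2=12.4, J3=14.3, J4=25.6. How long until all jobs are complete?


Sequential makespan: sum all processing times
= 14.4 + 12.4 + 14.3 + 25.6
= 66.7 time units


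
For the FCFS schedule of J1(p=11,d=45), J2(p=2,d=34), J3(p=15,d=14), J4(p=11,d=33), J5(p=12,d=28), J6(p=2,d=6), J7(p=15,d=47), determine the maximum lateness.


Lateness per job (L = C - d):
  J1: C=11, d=45, L=-34
  J2: C=13, d=34, L=-21
  J3: C=28, d=14, L=14
  J4: C=39, d=33, L=6
  J5: C=51, d=28, L=23
  J6: C=53, d=6, L=47
  J7: C=68, d=47, L=21
Lmax = max(-34, -21, 14, 6, 23, 47, 21)
= 47


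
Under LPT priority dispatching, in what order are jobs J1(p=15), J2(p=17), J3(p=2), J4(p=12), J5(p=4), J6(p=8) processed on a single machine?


LPT: sort by longest processing time first
  J2: p=17
  J1: p=15
  J4: p=12
  J6: p=8
  J5: p=4
  J3: p=2
Order: J2 → J1 → J4 → J6 → J5 → J3


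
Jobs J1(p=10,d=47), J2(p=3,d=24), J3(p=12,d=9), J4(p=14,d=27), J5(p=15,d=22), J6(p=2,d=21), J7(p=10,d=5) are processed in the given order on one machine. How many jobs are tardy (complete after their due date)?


Completion vs due date:
  J1: C=10, d=47 → on time
  J2: C=13, d=24 → on time
  J3: C=25, d=9 → TARDY
  J4: C=39, d=27 → TARDY
  J5: C=54, d=22 → TARDY
  J6: C=56, d=21 → TARDY
  J7: C=66, d=5 → TARDY
Tardy jobs: J3, J4, J5, J6, J7
Count = 5


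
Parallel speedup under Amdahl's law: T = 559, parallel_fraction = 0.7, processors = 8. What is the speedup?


Amdahl's law: T_p = T × ((1-p) + p/N)
= 559 × ((1-0.7) + 0.7/8)
= 559 × (0.30 + 0.0875)
= 559 × 0.3875
= 216.61
Speedup = 559/216.61
= 2.58×


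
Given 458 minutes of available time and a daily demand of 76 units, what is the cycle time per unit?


Cycle time = available time / demand
= 458 / 76
= 6.03 min/unit


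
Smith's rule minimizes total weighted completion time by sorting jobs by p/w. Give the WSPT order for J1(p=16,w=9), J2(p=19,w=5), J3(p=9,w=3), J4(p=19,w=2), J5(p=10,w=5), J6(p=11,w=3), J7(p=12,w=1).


WSPT (Smith's rule): sort by p/w ascending
  J1: p/w = 16/9 = 1.778
  J5: p/w = 10/5 = 2.000
  J3: p/w = 9/3 = 3.000
  J6: p/w = 11/3 = 3.667
  J2: p/w = 19/5 = 3.800
  J4: p/w = 19/2 = 9.500
  J7: p/w = 12/1 = 12.000
Order: J1 → J5 → J3 → J6 → J2 → J4 → J7


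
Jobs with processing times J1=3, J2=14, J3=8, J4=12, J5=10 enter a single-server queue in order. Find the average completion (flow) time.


Completion times:
  J1: completes at 3
  J2: completes at 17
  J3: completes at 25
  J4: completes at 37
  J5: completes at 47
Sum = 129
Average = 129/5
= 25.80


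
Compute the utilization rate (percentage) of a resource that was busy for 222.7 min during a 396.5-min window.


Utilization = busy / total × 100
= 222.7 / 396.5 × 100
= 56.2%


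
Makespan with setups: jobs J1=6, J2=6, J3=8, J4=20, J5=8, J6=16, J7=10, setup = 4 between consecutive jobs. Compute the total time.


Makespan = Σ processing + (n-1) × setup
= (6 + 6 + 8 + 20 + 8 + 16 + 10) + (7-1)×4
= 74 + 24
= 98 time units


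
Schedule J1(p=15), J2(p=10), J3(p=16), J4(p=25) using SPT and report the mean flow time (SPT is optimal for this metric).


SPT order: J2 → J1 → J3 → J4
Completion times:
  J2: C=10
  J1: C=25
  J3: C=41
  J4: C=66
Sum = 142, n = 4
Mean flow = 142/4
= 35.50


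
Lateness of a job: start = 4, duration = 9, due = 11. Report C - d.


Completion = 4 + 9 = 13
Lateness = C - d = 13 - 11
= 2


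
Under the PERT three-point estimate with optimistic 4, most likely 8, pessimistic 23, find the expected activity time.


te = (o + 4m + p) / 6
= (4 + 4×8 + 23) / 6
= (4 + 32 + 23) / 6
= 59 / 6
= 9.83


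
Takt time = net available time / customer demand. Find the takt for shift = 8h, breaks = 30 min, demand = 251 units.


Available = 8×60 - 30 = 450 min
Takt time = 450 / 251
= 1.79 min/unit


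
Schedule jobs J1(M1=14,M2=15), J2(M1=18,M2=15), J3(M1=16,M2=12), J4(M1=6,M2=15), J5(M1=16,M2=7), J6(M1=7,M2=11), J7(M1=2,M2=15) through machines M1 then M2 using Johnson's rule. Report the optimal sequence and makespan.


Johnson's rule:
Group 1 (M1≤M2, sort by M1): ['J7', 'J4', 'J6', 'J1']
Group 2 (M1>M2, sort desc M2): ['J2', 'J3', 'J5']
Sequence: J7 → J4 → J6 → J1 → J2 → J3 → J5
Makespan calculation:
  J7: M1 done=2, M2 done=17
  J4: M1 done=8, M2 done=32
  J6: M1 done=15, M2 done=43
  J1: M1 done=29, M2 done=58
  J2: M1 done=47, M2 done=73
  J3: M1 done=63, M2 done=85
  J5: M1 done=79, M2 done=92
= Sequence: J7 → J4 → J6 → J1 → J2 → J3 → J5, Makespan: 92


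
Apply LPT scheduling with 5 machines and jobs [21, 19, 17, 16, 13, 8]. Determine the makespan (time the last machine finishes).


Jobs (LPT sorted): [21, 19, 17, 16, 13, 8]
Machines: 5
  J=21 → Machine 1 (load: 0+21=21)
  J=19 → Machine 2 (load: 0+19=19)
  J=17 → Machine 3 (load: 0+17=17)
  J=16 → Machine 4 (load: 0+16=16)
  J=13 → Machine 5 (load: 0+13=13)
  J=8 → Machine 5 (load: 13+8=21)
Machine loads: [21, 19, 17, 16, 21]
Makespan = max = 21 time units


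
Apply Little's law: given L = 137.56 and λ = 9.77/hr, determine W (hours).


Little's law: L = λW → W = L / λ
= 137.56 / 9.77
= 14.08 hours


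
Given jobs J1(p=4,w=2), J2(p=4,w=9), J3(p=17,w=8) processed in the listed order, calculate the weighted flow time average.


Completion times:
  J1: C=4, w×C=2×4=8
  J2: C=8, w×C=9×8=72
  J3: C=25, w×C=8×25=200
Sum w×C = 280
Sum w = 19
Weighted avg = 280/19
= 14.74


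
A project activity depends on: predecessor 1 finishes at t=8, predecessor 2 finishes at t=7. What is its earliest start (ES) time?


ES = max of all predecessor completion times
Predecessors: [8, 7]
ES = max(8, 7)
= 8


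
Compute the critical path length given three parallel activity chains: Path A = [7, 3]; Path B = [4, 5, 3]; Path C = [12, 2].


Path A: 7 + 3 = 10
Path B: 4 + 5 + 3 = 12
Path C: 12 + 2 = 14
Critical path = longest = max(10, 12, 14)
= 14 (Path C)


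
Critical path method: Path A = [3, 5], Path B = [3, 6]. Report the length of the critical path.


Path A: 3 + 5 = 8
Path B: 3 + 6 = 9
Critical path = longest = max(8, 9)
= 9 (Path B)


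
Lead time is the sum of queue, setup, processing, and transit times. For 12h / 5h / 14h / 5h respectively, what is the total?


Lead time = queue + setup + processing + transit
= 12 + 5 + 14 + 5
= 36 hours


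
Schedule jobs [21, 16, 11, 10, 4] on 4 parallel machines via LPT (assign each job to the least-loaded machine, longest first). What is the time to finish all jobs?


Jobs (LPT sorted): [21, 16, 11, 10, 4]
Machines: 4
  J=21 → Machine 1 (load: 0+21=21)
  J=16 → Machine 2 (load: 0+16=16)
  J=11 → Machine 3 (load: 0+11=11)
  J=10 → Machine 4 (load: 0+10=10)
  J=4 → Machine 4 (load: 10+4=14)
Machine loads: [21, 16, 11, 14]
Makespan = max = 21 time units


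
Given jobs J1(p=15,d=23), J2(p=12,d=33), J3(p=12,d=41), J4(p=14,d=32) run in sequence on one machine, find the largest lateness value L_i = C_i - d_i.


Lateness per job (L = C - d):
  J1: C=15, d=23, L=-8
  J2: C=27, d=33, L=-6
  J3: C=39, d=41, L=-2
  J4: C=53, d=32, L=21
Lmax = max(-8, -6, -2, 21)
= 21


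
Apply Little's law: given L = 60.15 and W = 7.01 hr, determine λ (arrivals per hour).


Little's law: L = λW → λ = L / W
= 60.15 / 7.01
= 8.58 per hour


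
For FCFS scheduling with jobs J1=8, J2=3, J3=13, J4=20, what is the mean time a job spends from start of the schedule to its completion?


Completion times:
  J1: completes at 8
  J2: completes at 11
  J3: completes at 24
  J4: completes at 44
Sum = 87
Average = 87/4
= 21.75


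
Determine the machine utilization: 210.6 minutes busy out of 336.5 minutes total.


Utilization = busy / total × 100
= 210.6 / 336.5 × 100
= 62.6%


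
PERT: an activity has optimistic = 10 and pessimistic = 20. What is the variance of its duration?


σ² = ((p - o) / 6)² = (p - o)² / 36
= (20 - 10)² / 36
= 10² / 36
= 100 / 36
= 2.7778


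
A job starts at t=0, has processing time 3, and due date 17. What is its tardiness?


Completion = start + processing = 0 + 3 = 3
Tardiness = max(0, C - d) = max(0, 3 - 17)
= max(0, -14)
= 0


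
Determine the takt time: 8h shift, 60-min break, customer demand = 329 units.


Available = 8×60 - 60 = 420 min
Takt time = 420 / 329
= 1.28 min/unit


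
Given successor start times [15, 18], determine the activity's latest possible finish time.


LF = min of all successor start times
Successors start at: [15, 18]
LF = min(15, 18)
= 15


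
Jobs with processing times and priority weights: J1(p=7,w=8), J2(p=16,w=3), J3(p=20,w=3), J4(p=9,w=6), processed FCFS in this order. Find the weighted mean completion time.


Completion times:
  J1: C=7, w×C=8×7=56
  J2: C=23, w×C=3×23=69
  J3: C=43, w×C=3×43=129
  J4: C=52, w×C=6×52=312
Sum w×C = 566
Sum w = 20
Weighted avg = 566/20
= 28.30


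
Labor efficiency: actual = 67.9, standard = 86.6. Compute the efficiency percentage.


Efficiency = (actual / standard) × 100
= (67.9 / 86.6) × 100
= 78.4%


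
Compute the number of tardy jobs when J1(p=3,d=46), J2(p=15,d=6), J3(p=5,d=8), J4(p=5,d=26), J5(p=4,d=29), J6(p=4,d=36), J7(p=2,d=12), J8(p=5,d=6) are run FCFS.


Completion vs due date:
  J1: C=3, d=46 → on time
  J2: C=18, d=6 → TARDY
  J3: C=23, d=8 → TARDY
  J4: C=28, d=26 → TARDY
  J5: C=32, d=29 → TARDY
  J6: C=36, d=36 → on time
  J7: C=38, d=12 → TARDY
  J8: C=43, d=6 → TARDY
Tardy jobs: J2, J3, J4, J5, J7, J8
Count = 6


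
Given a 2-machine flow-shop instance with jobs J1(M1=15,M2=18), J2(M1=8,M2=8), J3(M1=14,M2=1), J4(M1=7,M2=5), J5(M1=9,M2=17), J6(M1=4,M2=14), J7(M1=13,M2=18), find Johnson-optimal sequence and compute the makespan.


Johnson's rule:
Group 1 (M1≤M2, sort by M1): ['J6', 'J2', 'J5', 'J7', 'J1']
Group 2 (M1>M2, sort desc M2): ['J4', 'J3']
Sequence: J6 → J2 → J5 → J7 → J1 → J4 → J3
Makespan calculation:
  J6: M1 done=4, M2 done=18
  J2: M1 done=12, M2 done=26
  J5: M1 done=21, M2 done=43
  J7: M1 done=34, M2 done=61
  J1: M1 done=49, M2 done=79
  J4: M1 done=56, M2 done=84
  J3: M1 done=70, M2 done=85
= Sequence: J6 → J2 → J5 → J7 → J1 → J4 → J3, Makespan: 85


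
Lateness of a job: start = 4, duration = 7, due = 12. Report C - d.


Completion = 4 + 7 = 11
Lateness = C - d = 11 - 12
= -1


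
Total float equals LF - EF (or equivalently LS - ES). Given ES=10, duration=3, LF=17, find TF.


EF = ES + duration = 10 + 3 = 13
LS = LF - duration = 17 - 3 = 14
Total Float = LF - EF = 17 - 13
(or LS - ES = 14 - 10)
= 4


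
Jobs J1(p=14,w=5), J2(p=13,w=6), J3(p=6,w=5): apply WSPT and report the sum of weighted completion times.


WSPT order (by p/w): J3 → J2 → J1
  J3: C=6, w·C=5×6=30
  J2: C=19, w·C=6×19=114
  J1: C=33, w·C=5×33=165
Σ w·C = 309
= 309


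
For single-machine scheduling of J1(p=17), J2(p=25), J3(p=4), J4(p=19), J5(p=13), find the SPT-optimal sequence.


SPT: sort by shortest processing time
  J3: p=4
  J5: p=13
  J1: p=17
  J4: p=19
  J2: p=25
Order: J3 → J5 → J1 → J4 → J2


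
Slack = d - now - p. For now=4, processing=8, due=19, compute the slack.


Slack = due - current_time - processing
= 19 - 4 - 8
= 7


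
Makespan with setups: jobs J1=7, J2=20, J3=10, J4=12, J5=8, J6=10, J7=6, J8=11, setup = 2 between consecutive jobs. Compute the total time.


Makespan = Σ processing + (n-1) × setup
= (7 + 20 + 10 + 12 + 8 + 10 + 6 + 11) + (8-1)×2
= 84 + 14
= 98 time units


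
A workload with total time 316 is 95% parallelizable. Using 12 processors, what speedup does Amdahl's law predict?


Amdahl's law: T_p = T × ((1-p) + p/N)
= 316 × ((1-0.95) + 0.95/12)
= 316 × (0.05 + 0.0792)
= 316 × 0.1292
= 40.82
Speedup = 316/40.82
= 7.74×


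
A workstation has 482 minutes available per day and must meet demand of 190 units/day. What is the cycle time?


Cycle time = available time / demand
= 482 / 190
= 2.54 min/unit


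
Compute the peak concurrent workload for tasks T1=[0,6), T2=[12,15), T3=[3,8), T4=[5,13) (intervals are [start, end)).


Check each time point for overlaps:
  t=5: 3 tasks active (T1, T3, T4)
Max concurrent = 3


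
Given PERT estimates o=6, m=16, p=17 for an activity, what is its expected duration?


te = (o + 4m + p) / 6
= (6 + 4×16 + 17) / 6
= (6 + 64 + 17) / 6
= 87 / 6
= 14.50


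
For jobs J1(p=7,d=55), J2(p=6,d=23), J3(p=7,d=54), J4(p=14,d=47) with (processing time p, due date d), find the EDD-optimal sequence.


EDD: sort by earliest due date
  J2: d=23, p=6
  J4: d=47, p=14
  J3: d=54, p=7
  J1: d=55, p=7
Order: J2 → J4 → J3 → J1


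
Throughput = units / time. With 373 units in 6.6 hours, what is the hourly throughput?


Throughput = units / time
= 373 / 6.6
= 56.5 units/hour


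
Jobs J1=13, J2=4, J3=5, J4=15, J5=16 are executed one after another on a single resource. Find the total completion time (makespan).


Sequential makespan: sum all processing times
= 13 + 4 + 5 + 15 + 16
= 53 time units


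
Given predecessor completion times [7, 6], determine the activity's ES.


ES = max of all predecessor completion times
Predecessors: [7, 6]
ES = max(7, 6)
= 7


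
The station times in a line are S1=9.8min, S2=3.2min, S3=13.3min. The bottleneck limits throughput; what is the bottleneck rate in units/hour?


Bottleneck = longest station time
Station times: [9.8, 3.2, 13.3]
Max = 13.3 min
Rate = 60 / 13.3
= 4.51 units/hour (bottleneck: 13.3min)


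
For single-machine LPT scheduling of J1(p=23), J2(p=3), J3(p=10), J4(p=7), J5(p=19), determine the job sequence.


LPT: sort by longest processing time first
  J1: p=23
  J5: p=19
  J3: p=10
  J4: p=7
  J2: p=3
Order: J1 → J5 → J3 → J4 → J2


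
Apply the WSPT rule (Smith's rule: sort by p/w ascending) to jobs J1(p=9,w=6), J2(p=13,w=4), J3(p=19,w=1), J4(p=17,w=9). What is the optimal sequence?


WSPT (Smith's rule): sort by p/w ascending
  J1: p/w = 9/6 = 1.500
  J4: p/w = 17/9 = 1.889
  J2: p/w = 13/4 = 3.250
  J3: p/w = 19/1 = 19.000
Order: J1 → J4 → J2 → J3


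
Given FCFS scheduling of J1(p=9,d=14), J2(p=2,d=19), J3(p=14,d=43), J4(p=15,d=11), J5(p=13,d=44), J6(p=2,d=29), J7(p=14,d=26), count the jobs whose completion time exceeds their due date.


Completion vs due date:
  J1: C=9, d=14 → on time
  J2: C=11, d=19 → on time
  J3: C=25, d=43 → on time
  J4: C=40, d=11 → TARDY
  J5: C=53, d=44 → TARDY
  J6: C=55, d=29 → TARDY
  J7: C=69, d=26 → TARDY
Tardy jobs: J4, J5, J6, J7
Count = 4


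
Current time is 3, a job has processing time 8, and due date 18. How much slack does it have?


Slack = due - current_time - processing
= 18 - 3 - 8
= 7


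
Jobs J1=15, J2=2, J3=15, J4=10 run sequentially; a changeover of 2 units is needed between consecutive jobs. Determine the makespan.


Makespan = Σ processing + (n-1) × setup
= (15 + 2 + 15 + 10) + (4-1)×2
= 42 + 6
= 48 time units


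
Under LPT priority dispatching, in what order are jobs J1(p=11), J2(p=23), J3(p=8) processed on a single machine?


LPT: sort by longest processing time first
  J2: p=23
  J1: p=11
  J3: p=8
Order: J2 → J1 → J3


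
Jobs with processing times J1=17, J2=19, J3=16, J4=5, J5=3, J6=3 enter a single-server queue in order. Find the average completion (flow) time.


Completion times:
  J1: completes at 17
  J2: completes at 36
  J3: completes at 52
  J4: completes at 57
  J5: completes at 60
  J6: completes at 63
Sum = 285
Average = 285/6
= 47.50


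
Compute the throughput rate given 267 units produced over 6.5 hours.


Throughput = units / time
= 267 / 6.5
= 41.1 units/hour


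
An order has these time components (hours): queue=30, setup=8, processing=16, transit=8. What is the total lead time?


Lead time = queue + setup + processing + transit
= 30 + 8 + 16 + 8
= 62 hours


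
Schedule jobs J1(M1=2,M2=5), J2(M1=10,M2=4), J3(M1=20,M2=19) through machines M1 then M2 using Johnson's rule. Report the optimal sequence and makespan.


Johnson's rule:
Group 1 (M1≤M2, sort by M1): ['J1']
Group 2 (M1>M2, sort desc M2): ['J3', 'J2']
Sequence: J1 → J3 → J2
Makespan calculation:
  J1: M1 done=2, M2 done=7
  J3: M1 done=22, M2 done=41
  J2: M1 done=32, M2 done=45
= Sequence: J1 → J3 → J2, Makespan: 45


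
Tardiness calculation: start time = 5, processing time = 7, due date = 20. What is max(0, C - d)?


Completion = start + processing = 5 + 7 = 12
Tardiness = max(0, C - d) = max(0, 12 - 20)
= max(0, -8)
= 0


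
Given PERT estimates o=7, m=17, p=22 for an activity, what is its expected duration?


te = (o + 4m + p) / 6
= (7 + 4×17 + 22) / 6
= (7 + 68 + 22) / 6
= 97 / 6
= 16.17


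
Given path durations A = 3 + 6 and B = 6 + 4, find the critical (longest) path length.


Path A: 3 + 6 = 9
Path B: 6 + 4 = 10
Critical path = longest = max(9, 10)
= 10 (Path B)


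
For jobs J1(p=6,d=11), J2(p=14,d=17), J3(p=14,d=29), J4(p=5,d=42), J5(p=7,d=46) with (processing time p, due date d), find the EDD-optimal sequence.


EDD: sort by earliest due date
  J1: d=11, p=6
  J2: d=17, p=14
  J3: d=29, p=14
  J4: d=42, p=5
  J5: d=46, p=7
Order: J1 → J2 → J3 → J4 → J5


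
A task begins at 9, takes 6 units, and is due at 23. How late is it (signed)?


Completion = 9 + 6 = 15
Lateness = C - d = 15 - 23
= -8


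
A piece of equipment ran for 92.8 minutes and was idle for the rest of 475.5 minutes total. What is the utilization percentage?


Utilization = busy / total × 100
= 92.8 / 475.5 × 100
= 19.5%


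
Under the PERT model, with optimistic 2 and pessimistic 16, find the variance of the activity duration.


σ² = ((p - o) / 6)² = (p - o)² / 36
= (16 - 2)² / 36
= 14² / 36
= 196 / 36
= 5.4444


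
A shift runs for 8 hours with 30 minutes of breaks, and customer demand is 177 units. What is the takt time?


Available = 8×60 - 30 = 450 min
Takt time = 450 / 177
= 2.54 min/unit


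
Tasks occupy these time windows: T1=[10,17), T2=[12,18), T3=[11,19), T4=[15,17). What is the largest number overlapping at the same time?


Check each time point for overlaps:
  t=15: 4 tasks active (T1, T2, T3, T4)
Max concurrent = 4


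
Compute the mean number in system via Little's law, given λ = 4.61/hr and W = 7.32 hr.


Little's law: L = λ × W
= 4.61 × 7.32
= 33.75


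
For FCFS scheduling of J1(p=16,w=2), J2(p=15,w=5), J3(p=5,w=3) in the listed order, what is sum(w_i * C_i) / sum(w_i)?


Completion times:
  J1: C=16, w×C=2×16=32
  J2: C=31, w×C=5×31=155
  J3: C=36, w×C=3×36=108
Sum w×C = 295
Sum w = 10
Weighted avg = 295/10
= 29.50


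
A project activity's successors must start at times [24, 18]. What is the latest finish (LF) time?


LF = min of all successor start times
Successors start at: [24, 18]
LF = min(24, 18)
= 18


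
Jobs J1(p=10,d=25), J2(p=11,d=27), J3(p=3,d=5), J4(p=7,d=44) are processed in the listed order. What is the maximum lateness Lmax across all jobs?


Lateness per job (L = C - d):
  J1: C=10, d=25, L=-15
  J2: C=21, d=27, L=-6
  J3: C=24, d=5, L=19
  J4: C=31, d=44, L=-13
Lmax = max(-15, -6, 19, -13)
= 19


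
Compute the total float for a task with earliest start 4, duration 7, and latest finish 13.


EF = ES + duration = 4 + 7 = 11
LS = LF - duration = 13 - 7 = 6
Total Float = LF - EF = 13 - 11
(or LS - ES = 6 - 4)
= 2


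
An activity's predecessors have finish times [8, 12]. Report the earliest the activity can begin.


ES = max of all predecessor completion times
Predecessors: [8, 12]
ES = max(8, 12)
= 12


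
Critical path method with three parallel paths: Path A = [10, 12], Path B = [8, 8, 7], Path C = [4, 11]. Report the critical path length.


Path A: 10 + 12 = 22
Path B: 8 + 8 + 7 = 23
Path C: 4 + 11 = 15
Critical path = longest = max(22, 23, 15)
= 23 (Path B)


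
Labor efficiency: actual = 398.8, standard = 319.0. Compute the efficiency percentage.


Efficiency = (actual / standard) × 100
= (398.8 / 319.0) × 100
= 125.0%


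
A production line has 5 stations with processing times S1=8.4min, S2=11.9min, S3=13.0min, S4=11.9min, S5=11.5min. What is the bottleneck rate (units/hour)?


Bottleneck = longest station time
Station times: [8.4, 11.9, 13.0, 11.9, 11.5]
Max = 13.0 min
Rate = 60 / 13.0
= 4.62 units/hour (bottleneck: 13.0min)


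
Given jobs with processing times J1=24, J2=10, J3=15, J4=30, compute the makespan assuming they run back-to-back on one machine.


Sequential makespan: sum all processing times
= 24 + 10 + 15 + 30
= 79 time units


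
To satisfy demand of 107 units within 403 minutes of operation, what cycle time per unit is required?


Cycle time = available time / demand
= 403 / 107
= 3.77 min/unit


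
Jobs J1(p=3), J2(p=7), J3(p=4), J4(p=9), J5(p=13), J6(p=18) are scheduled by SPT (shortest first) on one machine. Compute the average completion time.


SPT order: J1 → J3 → J2 → J4 → J5 → J6
Completion times:
  J1: C=3
  J3: C=7
  J2: C=14
  J4: C=23
  J5: C=36
  J6: C=54
Sum = 137, n = 6
Mean flow = 137/6
= 22.83


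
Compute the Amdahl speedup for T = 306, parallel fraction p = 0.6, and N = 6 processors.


Amdahl's law: T_p = T × ((1-p) + p/N)
= 306 × ((1-0.6) + 0.6/6)
= 306 × (0.40 + 0.1000)
= 306 × 0.5000
= 153.00
Speedup = 306/153.00
= 2.00×


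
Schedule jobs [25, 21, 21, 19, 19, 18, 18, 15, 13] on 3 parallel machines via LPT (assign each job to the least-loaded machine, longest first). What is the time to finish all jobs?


Jobs (LPT sorted): [25, 21, 21, 19, 19, 18, 18, 15, 13]
Machines: 3
  J=25 → Machine 1 (load: 0+25=25)
  J=21 → Machine 2 (load: 0+21=21)
  J=21 → Machine 3 (load: 0+21=21)
  J=19 → Machine 2 (load: 21+19=40)
  J=19 → Machine 3 (load: 21+19=40)
  J=18 → Machine 1 (load: 25+18=43)
  J=18 → Machine 2 (load: 40+18=58)
  J=15 → Machine 3 (load: 40+15=55)
  J=13 → Machine 1 (load: 43+13=56)
Machine loads: [56, 58, 55]
Makespan = max = 58 time units


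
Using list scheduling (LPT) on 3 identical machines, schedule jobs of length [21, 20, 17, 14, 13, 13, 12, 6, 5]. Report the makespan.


Jobs (LPT sorted): [21, 20, 17, 14, 13, 13, 12, 6, 5]
Machines: 3
  J=21 → Machine 1 (load: 0+21=21)
  J=20 → Machine 2 (load: 0+20=20)
  J=17 → Machine 3 (load: 0+17=17)
  J=14 → Machine 3 (load: 17+14=31)
  J=13 → Machine 2 (load: 20+13=33)
  J=13 → Machine 1 (load: 21+13=34)
  J=12 → Machine 3 (load: 31+12=43)
  J=6 → Machine 2 (load: 33+6=39)
  J=5 → Machine 1 (load: 34+5=39)
Machine loads: [39, 39, 43]
Makespan = max = 43 time units


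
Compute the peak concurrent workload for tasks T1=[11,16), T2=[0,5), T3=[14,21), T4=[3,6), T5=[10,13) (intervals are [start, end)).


Check each time point for overlaps:
  t=3: 2 tasks active (T2, T4)
Max concurrent = 2


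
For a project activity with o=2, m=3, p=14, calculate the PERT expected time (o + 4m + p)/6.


te = (o + 4m + p) / 6
= (2 + 4×3 + 14) / 6
= (2 + 12 + 14) / 6
= 28 / 6
= 4.67


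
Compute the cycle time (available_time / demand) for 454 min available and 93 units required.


Cycle time = available time / demand
= 454 / 93
= 4.88 min/unit


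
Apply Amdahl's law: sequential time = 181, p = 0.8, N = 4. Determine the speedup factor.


Amdahl's law: T_p = T × ((1-p) + p/N)
= 181 × ((1-0.8) + 0.8/4)
= 181 × (0.20 + 0.2000)
= 181 × 0.4000
= 72.40
Speedup = 181/72.40
= 2.50×


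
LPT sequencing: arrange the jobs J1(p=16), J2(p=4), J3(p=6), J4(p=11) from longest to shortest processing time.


LPT: sort by longest processing time first
  J1: p=16
  J4: p=11
  J3: p=6
  J2: p=4
Order: J1 → J4 → J3 → J2


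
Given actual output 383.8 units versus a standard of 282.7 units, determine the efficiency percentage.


Efficiency = (actual / standard) × 100
= (383.8 / 282.7) × 100
= 135.8%


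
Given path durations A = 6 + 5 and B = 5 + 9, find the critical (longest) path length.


Path A: 6 + 5 = 11
Path B: 5 + 9 = 14
Critical path = longest = max(11, 14)
= 14 (Path B)


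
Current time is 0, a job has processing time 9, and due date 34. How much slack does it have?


Slack = due - current_time - processing
= 34 - 0 - 9
= 25


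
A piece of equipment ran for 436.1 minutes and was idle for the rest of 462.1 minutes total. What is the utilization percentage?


Utilization = busy / total × 100
= 436.1 / 462.1 × 100
= 94.4%


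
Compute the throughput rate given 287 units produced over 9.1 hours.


Throughput = units / time
= 287 / 9.1
= 31.5 units/hour


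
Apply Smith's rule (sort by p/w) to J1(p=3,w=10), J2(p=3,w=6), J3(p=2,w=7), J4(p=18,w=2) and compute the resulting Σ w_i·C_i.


WSPT order (by p/w): J3 → J1 → J2 → J4
  J3: C=2, w·C=7×2=14
  J1: C=5, w·C=10×5=50
  J2: C=8, w·C=6×8=48
  J4: C=26, w·C=2×26=52
Σ w·C = 164
= 164


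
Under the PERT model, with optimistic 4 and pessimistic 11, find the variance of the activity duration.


σ² = ((p - o) / 6)² = (p - o)² / 36
= (11 - 4)² / 36
= 7² / 36
= 49 / 36
= 1.3611


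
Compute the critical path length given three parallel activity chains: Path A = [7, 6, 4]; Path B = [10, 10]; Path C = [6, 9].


Path A: 7 + 6 + 4 = 17
Path B: 10 + 10 = 20
Path C: 6 + 9 = 15
Critical path = longest = max(17, 20, 15)
= 20 (Path B)


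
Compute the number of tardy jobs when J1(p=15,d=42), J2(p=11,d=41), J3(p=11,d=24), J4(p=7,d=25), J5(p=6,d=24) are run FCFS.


Completion vs due date:
  J1: C=15, d=42 → on time
  J2: C=26, d=41 → on time
  J3: C=37, d=24 → TARDY
  J4: C=44, d=25 → TARDY
  J5: C=50, d=24 → TARDY
Tardy jobs: J3, J4, J5
Count = 3


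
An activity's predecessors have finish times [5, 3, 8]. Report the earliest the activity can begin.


ES = max of all predecessor completion times
Predecessors: [5, 3, 8]
ES = max(5, 3, 8)
= 8


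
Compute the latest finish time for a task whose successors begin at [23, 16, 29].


LF = min of all successor start times
Successors start at: [23, 16, 29]
LF = min(23, 16, 29)
= 16


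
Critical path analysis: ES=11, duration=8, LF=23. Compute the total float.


EF = ES + duration = 11 + 8 = 19
LS = LF - duration = 23 - 8 = 15
Total Float = LF - EF = 23 - 19
(or LS - ES = 15 - 11)
= 4


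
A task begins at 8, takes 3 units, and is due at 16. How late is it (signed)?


Completion = 8 + 3 = 11
Lateness = C - d = 11 - 16
= -5


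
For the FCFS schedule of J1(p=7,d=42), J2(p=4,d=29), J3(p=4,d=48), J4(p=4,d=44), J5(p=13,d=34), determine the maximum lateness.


Lateness per job (L = C - d):
  J1: C=7, d=42, L=-35
  J2: C=11, d=29, L=-18
  J3: C=15, d=48, L=-33
  J4: C=19, d=44, L=-25
  J5: C=32, d=34, L=-2
Lmax = max(-35, -18, -33, -25, -2)
= -2


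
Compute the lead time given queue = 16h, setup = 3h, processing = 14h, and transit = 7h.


Lead time = queue + setup + processing + transit
= 16 + 3 + 14 + 7
= 40 hours


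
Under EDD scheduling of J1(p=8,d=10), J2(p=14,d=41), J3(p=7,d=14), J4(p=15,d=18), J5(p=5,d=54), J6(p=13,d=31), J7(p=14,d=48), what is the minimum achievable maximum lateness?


EDD order: J1 → J3 → J4 → J6 → J2 → J7 → J5
Completion and lateness:
  J1: C=8, d=10, L=8-10=-2
  J3: C=15, d=14, L=15-14=1
  J4: C=30, d=18, L=30-18=12
  J6: C=43, d=31, L=43-31=12
  J2: C=57, d=41, L=57-41=16
  J7: C=71, d=48, L=71-48=23
  J5: C=76, d=54, L=76-54=22
Lmax = max(-2, 1, 12, 12, 16, 23, 22)
= 23


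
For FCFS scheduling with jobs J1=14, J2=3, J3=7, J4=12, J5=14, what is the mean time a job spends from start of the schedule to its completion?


Completion times:
  J1: completes at 14
  J2: completes at 17
  J3: completes at 24
  J4: completes at 36
  J5: completes at 50
Sum = 141
Average = 141/5
= 28.20


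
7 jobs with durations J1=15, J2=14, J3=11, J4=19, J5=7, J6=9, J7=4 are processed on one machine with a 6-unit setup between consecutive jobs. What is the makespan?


Makespan = Σ processing + (n-1) × setup
= (15 + 14 + 11 + 19 + 7 + 9 + 4) + (7-1)×6
= 79 + 36
= 115 time units


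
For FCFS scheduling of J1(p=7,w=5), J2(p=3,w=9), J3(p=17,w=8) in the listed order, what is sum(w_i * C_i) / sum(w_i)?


Completion times:
  J1: C=7, w×C=5×7=35
  J2: C=10, w×C=9×10=90
  J3: C=27, w×C=8×27=216
Sum w×C = 341
Sum w = 22
Weighted avg = 341/22
= 15.50


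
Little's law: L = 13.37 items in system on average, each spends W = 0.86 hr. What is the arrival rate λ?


Little's law: L = λW → λ = L / W
= 13.37 / 0.86
= 15.55 per hour


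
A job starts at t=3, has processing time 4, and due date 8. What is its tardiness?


Completion = start + processing = 3 + 4 = 7
Tardiness = max(0, C - d) = max(0, 7 - 8)
= max(0, -1)
= 0


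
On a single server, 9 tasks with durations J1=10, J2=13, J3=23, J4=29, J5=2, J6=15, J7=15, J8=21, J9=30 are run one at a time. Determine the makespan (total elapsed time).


Sequential makespan: sum all processing times
= 10 + 13 + 23 + 29 + 2 + 15 + 15 + 21 + 30
= 158 time units


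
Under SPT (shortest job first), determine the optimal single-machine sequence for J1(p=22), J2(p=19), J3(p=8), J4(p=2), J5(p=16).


SPT: sort by shortest processing time
  J4: p=2
  J3: p=8
  J5: p=16
  J2: p=19
  J1: p=22
Order: J4 → J3 → J5 → J2 → J1


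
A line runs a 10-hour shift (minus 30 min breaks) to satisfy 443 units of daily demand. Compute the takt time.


Available = 10×60 - 30 = 570 min
Takt time = 570 / 443
= 1.29 min/unit


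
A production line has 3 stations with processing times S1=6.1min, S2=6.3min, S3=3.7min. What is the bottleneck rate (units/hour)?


Bottleneck = longest station time
Station times: [6.1, 6.3, 3.7]
Max = 6.3 min
Rate = 60 / 6.3
= 9.52 units/hour (bottleneck: 6.3min)


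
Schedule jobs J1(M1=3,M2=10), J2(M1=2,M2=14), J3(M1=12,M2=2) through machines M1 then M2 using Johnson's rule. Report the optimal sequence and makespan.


Johnson's rule:
Group 1 (M1≤M2, sort by M1): ['J2', 'J1']
Group 2 (M1>M2, sort desc M2): ['J3']
Sequence: J2 → J1 → J3
Makespan calculation:
  J2: M1 done=2, M2 done=16
  J1: M1 done=5, M2 done=26
  J3: M1 done=17, M2 done=28
= Sequence: J2 → J1 → J3, Makespan: 28
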